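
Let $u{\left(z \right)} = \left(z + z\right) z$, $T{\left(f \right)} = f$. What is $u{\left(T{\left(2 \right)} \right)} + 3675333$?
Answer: $3675341$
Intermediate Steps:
$u{\left(z \right)} = 2 z^{2}$ ($u{\left(z \right)} = 2 z z = 2 z^{2}$)
$u{\left(T{\left(2 \right)} \right)} + 3675333 = 2 \cdot 2^{2} + 3675333 = 2 \cdot 4 + 3675333 = 8 + 3675333 = 3675341$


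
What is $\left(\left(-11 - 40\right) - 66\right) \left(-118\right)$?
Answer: $13806$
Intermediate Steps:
$\left(\left(-11 - 40\right) - 66\right) \left(-118\right) = \left(-51 - 66\right) \left(-118\right) = \left(-117\right) \left(-118\right) = 13806$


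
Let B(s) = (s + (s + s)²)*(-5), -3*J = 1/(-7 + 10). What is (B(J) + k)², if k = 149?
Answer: 146264836/6561 ≈ 22293.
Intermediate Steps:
J = -⅑ (J = -1/(3*(-7 + 10)) = -⅓/3 = -⅓*⅓ = -⅑ ≈ -0.11111)
B(s) = -20*s² - 5*s (B(s) = (s + (2*s)²)*(-5) = (s + 4*s²)*(-5) = -20*s² - 5*s)
(B(J) + k)² = (-5*(-⅑)*(1 + 4*(-⅑)) + 149)² = (-5*(-⅑)*(1 - 4/9) + 149)² = (-5*(-⅑)*5/9 + 149)² = (25/81 + 149)² = (12094/81)² = 146264836/6561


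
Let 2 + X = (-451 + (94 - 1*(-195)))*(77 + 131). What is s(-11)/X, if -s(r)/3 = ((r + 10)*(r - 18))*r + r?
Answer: -495/16849 ≈ -0.029379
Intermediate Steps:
X = -33698 (X = -2 + (-451 + (94 - 1*(-195)))*(77 + 131) = -2 + (-451 + (94 + 195))*208 = -2 + (-451 + 289)*208 = -2 - 162*208 = -2 - 33696 = -33698)
s(r) = -3*r - 3*r*(-18 + r)*(10 + r) (s(r) = -3*(((r + 10)*(r - 18))*r + r) = -3*(((10 + r)*(-18 + r))*r + r) = -3*(((-18 + r)*(10 + r))*r + r) = -3*(r*(-18 + r)*(10 + r) + r) = -3*(r + r*(-18 + r)*(10 + r)) = -3*r - 3*r*(-18 + r)*(10 + r))
s(-11)/X = (3*(-11)*(179 - 1*(-11)**2 + 8*(-11)))/(-33698) = (3*(-11)*(179 - 1*121 - 88))*(-1/33698) = (3*(-11)*(179 - 121 - 88))*(-1/33698) = (3*(-11)*(-30))*(-1/33698) = 990*(-1/33698) = -495/16849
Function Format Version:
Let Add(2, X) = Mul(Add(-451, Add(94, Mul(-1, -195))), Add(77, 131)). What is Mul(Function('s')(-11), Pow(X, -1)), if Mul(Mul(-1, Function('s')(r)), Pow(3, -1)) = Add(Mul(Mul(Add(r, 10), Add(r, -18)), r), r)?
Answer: Rational(-495, 16849) ≈ -0.029379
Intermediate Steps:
X = -33698 (X = Add(-2, Mul(Add(-451, Add(94, Mul(-1, -195))), Add(77, 131))) = Add(-2, Mul(Add(-451, Add(94, 195)), 208)) = Add(-2, Mul(Add(-451, 289), 208)) = Add(-2, Mul(-162, 208)) = Add(-2, -33696) = -33698)
Function('s')(r) = Add(Mul(-3, r), Mul(-3, r, Add(-18, r), Add(10, r))) (Function('s')(r) = Mul(-3, Add(Mul(Mul(Add(r, 10), Add(r, -18)), r), r)) = Mul(-3, Add(Mul(Mul(Add(10, r), Add(-18, r)), r), r)) = Mul(-3, Add(Mul(Mul(Add(-18, r), Add(10, r)), r), r)) = Mul(-3, Add(Mul(r, Add(-18, r), Add(10, r)), r)) = Mul(-3, Add(r, Mul(r, Add(-18, r), Add(10, r)))) = Add(Mul(-3, r), Mul(-3, r, Add(-18, r), Add(10, r))))
Mul(Function('s')(-11), Pow(X, -1)) = Mul(Mul(3, -11, Add(179, Mul(-1, Pow(-11, 2)), Mul(8, -11))), Pow(-33698, -1)) = Mul(Mul(3, -11, Add(179, Mul(-1, 121), -88)), Rational(-1, 33698)) = Mul(Mul(3, -11, Add(179, -121, -88)), Rational(-1, 33698)) = Mul(Mul(3, -11, -30), Rational(-1, 33698)) = Mul(990, Rational(-1, 33698)) = Rational(-495, 16849)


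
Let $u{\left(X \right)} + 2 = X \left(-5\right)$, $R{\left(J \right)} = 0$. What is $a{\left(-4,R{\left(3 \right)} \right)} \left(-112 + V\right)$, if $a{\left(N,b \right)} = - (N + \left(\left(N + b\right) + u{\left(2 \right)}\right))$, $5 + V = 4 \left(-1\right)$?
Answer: $-2420$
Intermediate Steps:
$u{\left(X \right)} = -2 - 5 X$ ($u{\left(X \right)} = -2 + X \left(-5\right) = -2 - 5 X$)
$V = -9$ ($V = -5 + 4 \left(-1\right) = -5 - 4 = -9$)
$a{\left(N,b \right)} = 12 - b - 2 N$ ($a{\left(N,b \right)} = - (N - \left(12 - N - b\right)) = - (N + \left(-12 + N + b\right)) = - (-12 + b + 2 N) = 12 - b - 2 N$)
$a{\left(-4,R{\left(3 \right)} \right)} \left(-112 + V\right) = \left(12 - 0 - -8\right) \left(-112 - 9\right) = \left(12 + 0 + 8\right) \left(-121\right) = 20 \left(-121\right) = -2420$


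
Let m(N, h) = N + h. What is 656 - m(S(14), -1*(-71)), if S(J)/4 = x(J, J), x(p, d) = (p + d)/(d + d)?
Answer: 581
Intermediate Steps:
x(p, d) = (d + p)/(2*d) (x(p, d) = (d + p)/((2*d)) = (d + p)*(1/(2*d)) = (d + p)/(2*d))
S(J) = 4 (S(J) = 4*((J + J)/(2*J)) = 4*((2*J)/(2*J)) = 4*1 = 4)
656 - m(S(14), -1*(-71)) = 656 - (4 - 1*(-71)) = 656 - (4 + 71) = 656 - 1*75 = 656 - 75 = 581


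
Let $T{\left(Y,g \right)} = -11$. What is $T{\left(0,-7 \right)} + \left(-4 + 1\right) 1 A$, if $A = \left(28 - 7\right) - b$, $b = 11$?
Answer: $-41$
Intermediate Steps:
$A = 10$ ($A = \left(28 - 7\right) - 11 = 21 - 11 = 10$)
$T{\left(0,-7 \right)} + \left(-4 + 1\right) 1 A = -11 + \left(-4 + 1\right) 1 \cdot 10 = -11 + \left(-3\right) 1 \cdot 10 = -11 - 30 = -41$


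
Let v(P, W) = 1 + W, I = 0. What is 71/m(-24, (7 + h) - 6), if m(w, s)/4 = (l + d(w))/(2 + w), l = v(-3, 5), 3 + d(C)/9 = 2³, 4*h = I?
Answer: -781/102 ≈ -7.6569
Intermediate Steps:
h = 0 (h = (¼)*0 = 0)
d(C) = 45 (d(C) = -27 + 9*2³ = -27 + 9*8 = -27 + 72 = 45)
l = 6 (l = 1 + 5 = 6)
m(w, s) = 204/(2 + w) (m(w, s) = 4*((6 + 45)/(2 + w)) = 4*(51/(2 + w)) = 204/(2 + w))
71/m(-24, (7 + h) - 6) = 71/((204/(2 - 24))) = 71/((204/(-22))) = 71/((204*(-1/22))) = 71/(-102/11) = 71*(-11/102) = -781/102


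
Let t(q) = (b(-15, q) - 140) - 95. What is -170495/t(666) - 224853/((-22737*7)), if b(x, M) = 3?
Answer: 9062659867/12308296 ≈ 736.30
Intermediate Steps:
t(q) = -232 (t(q) = (3 - 140) - 95 = -137 - 95 = -232)
-170495/t(666) - 224853/((-22737*7)) = -170495/(-232) - 224853/((-22737*7)) = -170495*(-1/232) - 224853/(-159159) = 170495/232 - 224853*(-1/159159) = 170495/232 + 74951/53053 = 9062659867/12308296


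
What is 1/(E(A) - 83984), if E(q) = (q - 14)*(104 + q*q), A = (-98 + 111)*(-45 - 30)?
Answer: -1/940354965 ≈ -1.0634e-9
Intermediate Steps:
A = -975 (A = 13*(-75) = -975)
E(q) = (-14 + q)*(104 + q**2)
1/(E(A) - 83984) = 1/((-1456 + (-975)**3 - 14*(-975)**2 + 104*(-975)) - 83984) = 1/((-1456 - 926859375 - 14*950625 - 101400) - 83984) = 1/((-1456 - 926859375 - 13308750 - 101400) - 83984) = 1/(-940270981 - 83984) = 1/(-940354965) = -1/940354965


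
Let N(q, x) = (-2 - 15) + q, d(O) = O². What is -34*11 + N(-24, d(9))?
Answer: -415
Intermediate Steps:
N(q, x) = -17 + q
-34*11 + N(-24, d(9)) = -34*11 + (-17 - 24) = -374 - 41 = -415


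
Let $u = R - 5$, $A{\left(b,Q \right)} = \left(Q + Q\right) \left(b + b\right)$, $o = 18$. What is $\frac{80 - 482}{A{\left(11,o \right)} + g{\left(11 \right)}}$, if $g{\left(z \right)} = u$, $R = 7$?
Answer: $- \frac{201}{397} \approx -0.5063$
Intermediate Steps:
$A{\left(b,Q \right)} = 4 Q b$ ($A{\left(b,Q \right)} = 2 Q 2 b = 4 Q b$)
$u = 2$ ($u = 7 - 5 = 2$)
$g{\left(z \right)} = 2$
$\frac{80 - 482}{A{\left(11,o \right)} + g{\left(11 \right)}} = \frac{80 - 482}{4 \cdot 18 \cdot 11 + 2} = - \frac{402}{792 + 2} = - \frac{402}{794} = \left(-402\right) \frac{1}{794} = - \frac{201}{397}$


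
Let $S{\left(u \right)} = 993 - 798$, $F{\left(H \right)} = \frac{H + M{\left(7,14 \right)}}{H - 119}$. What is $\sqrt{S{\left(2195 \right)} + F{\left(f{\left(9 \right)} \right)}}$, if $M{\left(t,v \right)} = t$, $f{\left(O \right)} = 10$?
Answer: $\frac{\sqrt{2314942}}{109} \approx 13.959$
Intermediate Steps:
$F{\left(H \right)} = \frac{7 + H}{-119 + H}$ ($F{\left(H \right)} = \frac{H + 7}{H - 119} = \frac{7 + H}{-119 + H}$)
$S{\left(u \right)} = 195$ ($S{\left(u \right)} = 993 - 798 = 195$)
$\sqrt{S{\left(2195 \right)} + F{\left(f{\left(9 \right)} \right)}} = \sqrt{195 + \frac{7 + 10}{-119 + 10}} = \sqrt{195 + \frac{1}{-109} \cdot 17} = \sqrt{195 - \frac{17}{109}} = \sqrt{\frac{21238}{109}} = \frac{\sqrt{2314942}}{109}$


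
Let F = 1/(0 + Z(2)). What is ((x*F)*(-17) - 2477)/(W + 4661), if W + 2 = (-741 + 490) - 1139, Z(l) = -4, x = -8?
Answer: -2511/3269 ≈ -0.76812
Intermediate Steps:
W = -1392 (W = -2 + ((-741 + 490) - 1139) = -2 + (-251 - 1139) = -2 - 1390 = -1392)
F = -¼ (F = 1/(0 - 4) = 1/(-4) = -¼ ≈ -0.25000)
((x*F)*(-17) - 2477)/(W + 4661) = (-8*(-¼)*(-17) - 2477)/(-1392 + 4661) = (2*(-17) - 2477)/3269 = (-34 - 2477)*(1/3269) = -2511*1/3269 = -2511/3269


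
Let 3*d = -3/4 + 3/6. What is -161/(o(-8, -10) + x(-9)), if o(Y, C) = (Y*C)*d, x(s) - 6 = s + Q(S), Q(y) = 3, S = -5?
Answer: 483/20 ≈ 24.150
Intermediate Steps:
d = -1/12 (d = (-3/4 + 3/6)/3 = (-3*1/4 + 3*(1/6))/3 = (-3/4 + 1/2)/3 = (1/3)*(-1/4) = -1/12 ≈ -0.083333)
x(s) = 9 + s (x(s) = 6 + (s + 3) = 6 + (3 + s) = 9 + s)
o(Y, C) = -C*Y/12 (o(Y, C) = (Y*C)*(-1/12) = (C*Y)*(-1/12) = -C*Y/12)
-161/(o(-8, -10) + x(-9)) = -161/(-1/12*(-10)*(-8) + (9 - 9)) = -161/(-20/3 + 0) = -161/(-20/3) = -3/20*(-161) = 483/20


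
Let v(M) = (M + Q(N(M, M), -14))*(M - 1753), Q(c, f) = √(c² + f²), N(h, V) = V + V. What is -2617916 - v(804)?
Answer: -1854920 + 1898*√646465 ≈ -3.2887e+5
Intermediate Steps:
N(h, V) = 2*V
v(M) = (-1753 + M)*(M + √(196 + 4*M²)) (v(M) = (M + √((2*M)² + (-14)²))*(M - 1753) = (M + √(4*M² + 196))*(-1753 + M) = (M + √(196 + 4*M²))*(-1753 + M) = (-1753 + M)*(M + √(196 + 4*M²)))
-2617916 - v(804) = -2617916 - (804² - 3506*√(49 + 804²) - 1753*804 + 2*804*√(49 + 804²)) = -2617916 - (646416 - 3506*√(49 + 646416) - 1409412 + 2*804*√(49 + 646416)) = -2617916 - (646416 - 3506*√646465 - 1409412 + 2*804*√646465) = -2617916 - (646416 - 3506*√646465 - 1409412 + 1608*√646465) = -2617916 - (-762996 - 1898*√646465) = -2617916 + (762996 + 1898*√646465) = -1854920 + 1898*√646465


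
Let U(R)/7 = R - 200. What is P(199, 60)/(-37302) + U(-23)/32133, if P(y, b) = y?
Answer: -7180321/133180574 ≈ -0.053914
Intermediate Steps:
U(R) = -1400 + 7*R (U(R) = 7*(R - 200) = 7*(-200 + R) = -1400 + 7*R)
P(199, 60)/(-37302) + U(-23)/32133 = 199/(-37302) + (-1400 + 7*(-23))/32133 = 199*(-1/37302) + (-1400 - 161)*(1/32133) = -199/37302 - 1561*1/32133 = -199/37302 - 1561/32133 = -7180321/133180574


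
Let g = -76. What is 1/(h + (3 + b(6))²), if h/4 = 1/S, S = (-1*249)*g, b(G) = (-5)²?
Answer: 4731/3709105 ≈ 0.0012755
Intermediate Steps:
b(G) = 25
S = 18924 (S = -1*249*(-76) = -249*(-76) = 18924)
h = 1/4731 (h = 4/18924 = 4*(1/18924) = 1/4731 ≈ 0.00021137)
1/(h + (3 + b(6))²) = 1/(1/4731 + (3 + 25)²) = 1/(1/4731 + 28²) = 1/(1/4731 + 784) = 1/(3709105/4731) = 4731/3709105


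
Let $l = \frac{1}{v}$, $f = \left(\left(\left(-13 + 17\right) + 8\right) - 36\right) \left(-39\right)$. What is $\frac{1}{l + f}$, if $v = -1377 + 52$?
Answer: $\frac{1325}{1240199} \approx 0.0010684$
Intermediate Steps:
$v = -1325$
$f = 936$ ($f = \left(\left(4 + 8\right) - 36\right) \left(-39\right) = \left(12 - 36\right) \left(-39\right) = \left(-24\right) \left(-39\right) = 936$)
$l = - \frac{1}{1325}$ ($l = \frac{1}{-1325} = - \frac{1}{1325} \approx -0.00075472$)
$\frac{1}{l + f} = \frac{1}{- \frac{1}{1325} + 936} = \frac{1}{\frac{1240199}{1325}} = \frac{1325}{1240199}$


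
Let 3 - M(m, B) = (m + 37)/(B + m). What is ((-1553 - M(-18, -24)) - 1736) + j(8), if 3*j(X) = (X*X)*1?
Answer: -137387/42 ≈ -3271.1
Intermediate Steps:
M(m, B) = 3 - (37 + m)/(B + m) (M(m, B) = 3 - (m + 37)/(B + m) = 3 - (37 + m)/(B + m))
j(X) = X**2/3 (j(X) = ((X*X)*1)/3 = (X**2*1)/3 = X**2/3)
((-1553 - M(-18, -24)) - 1736) + j(8) = ((-1553 - (-37 + 2*(-18) + 3*(-24))/(-24 - 18)) - 1736) + (1/3)*8**2 = ((-1553 - (-37 - 36 - 72)/(-42)) - 1736) + (1/3)*64 = ((-1553 - (-1)*(-145)/42) - 1736) + 64/3 = ((-1553 - 1*145/42) - 1736) + 64/3 = ((-1553 - 145/42) - 1736) + 64/3 = (-65371/42 - 1736) + 64/3 = -138283/42 + 64/3 = -137387/42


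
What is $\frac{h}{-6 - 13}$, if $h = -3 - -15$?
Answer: $- \frac{12}{19} \approx -0.63158$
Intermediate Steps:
$h = 12$ ($h = -3 + 15 = 12$)
$\frac{h}{-6 - 13} = \frac{1}{-6 - 13} \cdot 12 = \frac{1}{-19} \cdot 12 = \left(- \frac{1}{19}\right) 12 = - \frac{12}{19}$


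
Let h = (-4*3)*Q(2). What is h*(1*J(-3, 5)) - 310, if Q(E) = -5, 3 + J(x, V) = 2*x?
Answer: -850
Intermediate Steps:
J(x, V) = -3 + 2*x
h = 60 (h = -4*3*(-5) = -12*(-5) = 60)
h*(1*J(-3, 5)) - 310 = 60*(1*(-3 + 2*(-3))) - 310 = 60*(1*(-3 - 6)) - 310 = 60*(1*(-9)) - 310 = 60*(-9) - 310 = -540 - 310 = -850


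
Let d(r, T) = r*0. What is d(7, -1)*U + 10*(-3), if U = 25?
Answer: -30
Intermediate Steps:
d(r, T) = 0
d(7, -1)*U + 10*(-3) = 0*25 + 10*(-3) = 0 - 30 = -30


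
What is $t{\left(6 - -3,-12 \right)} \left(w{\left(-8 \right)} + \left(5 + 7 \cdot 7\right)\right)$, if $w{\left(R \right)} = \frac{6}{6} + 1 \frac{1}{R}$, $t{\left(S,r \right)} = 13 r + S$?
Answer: $- \frac{64533}{8} \approx -8066.6$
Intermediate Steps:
$t{\left(S,r \right)} = S + 13 r$
$w{\left(R \right)} = 1 + \frac{1}{R}$ ($w{\left(R \right)} = 6 \cdot \frac{1}{6} + \frac{1}{R} = 1 + \frac{1}{R}$)
$t{\left(6 - -3,-12 \right)} \left(w{\left(-8 \right)} + \left(5 + 7 \cdot 7\right)\right) = \left(\left(6 - -3\right) + 13 \left(-12\right)\right) \left(\frac{1 - 8}{-8} + \left(5 + 7 \cdot 7\right)\right) = \left(\left(6 + 3\right) - 156\right) \left(\left(- \frac{1}{8}\right) \left(-7\right) + \left(5 + 49\right)\right) = \left(9 - 156\right) \left(\frac{7}{8} + 54\right) = \left(-147\right) \frac{439}{8} = - \frac{64533}{8}$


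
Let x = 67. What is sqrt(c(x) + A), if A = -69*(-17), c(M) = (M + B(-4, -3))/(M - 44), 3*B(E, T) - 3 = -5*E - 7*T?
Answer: sqrt(5601558)/69 ≈ 34.301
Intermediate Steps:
B(E, T) = 1 - 7*T/3 - 5*E/3 (B(E, T) = 1 + (-5*E - 7*T)/3 = 1 + (-7*T - 5*E)/3 = 1 + (-7*T/3 - 5*E/3) = 1 - 7*T/3 - 5*E/3)
c(M) = (44/3 + M)/(-44 + M) (c(M) = (M + (1 - 7/3*(-3) - 5/3*(-4)))/(M - 44) = (M + (1 + 7 + 20/3))/(-44 + M) = (M + 44/3)/(-44 + M) = (44/3 + M)/(-44 + M))
A = 1173
sqrt(c(x) + A) = sqrt((44/3 + 67)/(-44 + 67) + 1173) = sqrt((245/3)/23 + 1173) = sqrt((1/23)*(245/3) + 1173) = sqrt(245/69 + 1173) = sqrt(81182/69) = sqrt(5601558)/69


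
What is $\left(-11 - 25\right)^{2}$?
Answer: $1296$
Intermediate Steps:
$\left(-11 - 25\right)^{2} = \left(-36\right)^{2} = 1296$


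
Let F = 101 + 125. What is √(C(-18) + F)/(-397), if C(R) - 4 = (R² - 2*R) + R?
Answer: -2*√143/397 ≈ -0.060243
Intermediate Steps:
F = 226
C(R) = 4 + R² - R (C(R) = 4 + ((R² - 2*R) + R) = 4 + (R² - R) = 4 + R² - R)
√(C(-18) + F)/(-397) = √((4 + (-18)² - 1*(-18)) + 226)/(-397) = √((4 + 324 + 18) + 226)*(-1/397) = √(346 + 226)*(-1/397) = √572*(-1/397) = (2*√143)*(-1/397) = -2*√143/397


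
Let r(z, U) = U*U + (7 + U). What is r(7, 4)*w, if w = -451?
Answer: -12177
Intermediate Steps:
r(z, U) = 7 + U + U² (r(z, U) = U² + (7 + U) = 7 + U + U²)
r(7, 4)*w = (7 + 4 + 4²)*(-451) = (7 + 4 + 16)*(-451) = 27*(-451) = -12177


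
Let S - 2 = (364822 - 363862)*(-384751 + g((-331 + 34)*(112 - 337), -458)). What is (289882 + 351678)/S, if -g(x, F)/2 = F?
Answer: -320780/184240799 ≈ -0.0017411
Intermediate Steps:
g(x, F) = -2*F
S = -368481598 (S = 2 + (364822 - 363862)*(-384751 - 2*(-458)) = 2 + 960*(-384751 + 916) = 2 + 960*(-383835) = 2 - 368481600 = -368481598)
(289882 + 351678)/S = (289882 + 351678)/(-368481598) = 641560*(-1/368481598) = -320780/184240799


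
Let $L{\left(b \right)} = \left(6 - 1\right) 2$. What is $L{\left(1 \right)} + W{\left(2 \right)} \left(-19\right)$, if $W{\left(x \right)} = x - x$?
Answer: $10$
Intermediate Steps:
$W{\left(x \right)} = 0$
$L{\left(b \right)} = 10$ ($L{\left(b \right)} = 5 \cdot 2 = 10$)
$L{\left(1 \right)} + W{\left(2 \right)} \left(-19\right) = 10 + 0 \left(-19\right) = 10 + 0 = 10$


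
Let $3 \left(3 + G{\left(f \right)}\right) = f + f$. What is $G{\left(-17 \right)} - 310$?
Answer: $- \frac{973}{3} \approx -324.33$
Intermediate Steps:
$G{\left(f \right)} = -3 + \frac{2 f}{3}$ ($G{\left(f \right)} = -3 + \frac{f + f}{3} = -3 + \frac{2 f}{3}$)
$G{\left(-17 \right)} - 310 = \left(-3 + \frac{2}{3} \left(-17\right)\right) - 310 = \left(-3 - \frac{34}{3}\right) - 310 = - \frac{43}{3} - 310 = - \frac{973}{3}$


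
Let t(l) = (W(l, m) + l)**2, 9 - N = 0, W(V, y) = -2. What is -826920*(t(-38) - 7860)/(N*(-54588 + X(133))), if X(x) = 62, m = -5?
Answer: -287584400/27263 ≈ -10549.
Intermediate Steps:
N = 9 (N = 9 - 1*0 = 9 + 0 = 9)
t(l) = (-2 + l)**2
-826920*(t(-38) - 7860)/(N*(-54588 + X(133))) = -826920*((-2 - 38)**2 - 7860)/(9*(-54588 + 62)) = -826920/(9*(-54526/((-40)**2 - 7860))) = -826920/(9*(-54526/(1600 - 7860))) = -826920/(9*(-54526/(-6260))) = -826920/(9*(-54526*(-1/6260))) = -826920/(9*(27263/3130)) = -826920/245367/3130 = -826920*3130/245367 = -287584400/27263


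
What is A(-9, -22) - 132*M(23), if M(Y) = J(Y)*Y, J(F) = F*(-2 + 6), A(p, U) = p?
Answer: -279321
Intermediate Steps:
J(F) = 4*F (J(F) = F*4 = 4*F)
M(Y) = 4*Y² (M(Y) = (4*Y)*Y = 4*Y²)
A(-9, -22) - 132*M(23) = -9 - 528*23² = -9 - 528*529 = -9 - 132*2116 = -9 - 279312 = -279321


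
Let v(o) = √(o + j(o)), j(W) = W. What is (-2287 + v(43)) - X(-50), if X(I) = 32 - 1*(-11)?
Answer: -2330 + √86 ≈ -2320.7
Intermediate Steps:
X(I) = 43 (X(I) = 32 + 11 = 43)
v(o) = √2*√o (v(o) = √(o + o) = √(2*o) = √2*√o)
(-2287 + v(43)) - X(-50) = (-2287 + √2*√43) - 1*43 = (-2287 + √86) - 43 = -2330 + √86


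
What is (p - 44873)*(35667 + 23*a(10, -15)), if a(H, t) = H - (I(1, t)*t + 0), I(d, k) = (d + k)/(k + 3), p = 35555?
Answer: -338238741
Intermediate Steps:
I(d, k) = (d + k)/(3 + k)
a(H, t) = H - t*(1 + t)/(3 + t) (a(H, t) = H - (((1 + t)/(3 + t))*t + 0) = H - (t*(1 + t)/(3 + t) + 0) = H - t*(1 + t)/(3 + t))
(p - 44873)*(35667 + 23*a(10, -15)) = (35555 - 44873)*(35667 + 23*((10*(3 - 15) - 1*(-15)*(1 - 15))/(3 - 15))) = -9318*(35667 + 23*((10*(-12) - 1*(-15)*(-14))/(-12))) = -9318*(35667 + 23*(-(-120 - 210)/12)) = -9318*(35667 + 23*(-1/12*(-330))) = -9318*(35667 + 23*(55/2)) = -9318*(35667 + 1265/2) = -9318*72599/2 = -338238741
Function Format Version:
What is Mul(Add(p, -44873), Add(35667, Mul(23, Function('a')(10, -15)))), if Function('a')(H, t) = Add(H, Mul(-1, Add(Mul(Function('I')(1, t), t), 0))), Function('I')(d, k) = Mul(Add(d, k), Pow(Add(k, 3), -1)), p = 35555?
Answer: -338238741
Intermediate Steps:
Function('I')(d, k) = Mul(Pow(Add(3, k), -1), Add(d, k)) (Function('I')(d, k) = Mul(Add(d, k), Pow(Add(3, k), -1)) = Mul(Pow(Add(3, k), -1), Add(d, k)))
Function('a')(H, t) = Add(H, Mul(-1, t, Pow(Add(3, t), -1), Add(1, t))) (Function('a')(H, t) = Add(H, Mul(-1, Add(Mul(Mul(Pow(Add(3, t), -1), Add(1, t)), t), 0))) = Add(H, Mul(-1, Add(Mul(t, Pow(Add(3, t), -1), Add(1, t)), 0))) = Add(H, Mul(-1, Mul(t, Pow(Add(3, t), -1), Add(1, t)))) = Add(H, Mul(-1, t, Pow(Add(3, t), -1), Add(1, t))))
Mul(Add(p, -44873), Add(35667, Mul(23, Function('a')(10, -15)))) = Mul(Add(35555, -44873), Add(35667, Mul(23, Mul(Pow(Add(3, -15), -1), Add(Mul(10, Add(3, -15)), Mul(-1, -15, Add(1, -15))))))) = Mul(-9318, Add(35667, Mul(23, Mul(Pow(-12, -1), Add(Mul(10, -12), Mul(-1, -15, -14)))))) = Mul(-9318, Add(35667, Mul(23, Mul(Rational(-1, 12), Add(-120, -210))))) = Mul(-9318, Add(35667, Mul(23, Mul(Rational(-1, 12), -330)))) = Mul(-9318, Add(35667, Mul(23, Rational(55, 2)))) = Mul(-9318, Add(35667, Rational(1265, 2))) = Mul(-9318, Rational(72599, 2)) = -338238741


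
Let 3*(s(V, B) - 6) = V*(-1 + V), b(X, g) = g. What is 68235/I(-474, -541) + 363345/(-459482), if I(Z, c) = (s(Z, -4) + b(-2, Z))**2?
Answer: -1010533012918755/1277928505566484 ≈ -0.79076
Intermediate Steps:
s(V, B) = 6 + V*(-1 + V)/3 (s(V, B) = 6 + (V*(-1 + V))/3 = 6 + V*(-1 + V)/3)
I(Z, c) = (6 + Z**2/3 + 2*Z/3)**2 (I(Z, c) = ((6 - Z/3 + Z**2/3) + Z)**2 = (6 + Z**2/3 + 2*Z/3)**2)
68235/I(-474, -541) + 363345/(-459482) = 68235/(((18 + (-474)**2 + 2*(-474))**2/9)) + 363345/(-459482) = 68235/(((18 + 224676 - 948)**2/9)) + 363345*(-1/459482) = 68235/(((1/9)*223746**2)) - 363345/459482 = 68235/(((1/9)*50062272516)) - 363345/459482 = 68235/5562474724 - 363345/459482 = -1010533012918755/1277928505566484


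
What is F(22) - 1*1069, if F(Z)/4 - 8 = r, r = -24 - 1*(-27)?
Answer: -1025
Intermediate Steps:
r = 3 (r = -24 + 27 = 3)
F(Z) = 44 (F(Z) = 32 + 4*3 = 32 + 12 = 44)
F(22) - 1*1069 = 44 - 1*1069 = 44 - 1069 = -1025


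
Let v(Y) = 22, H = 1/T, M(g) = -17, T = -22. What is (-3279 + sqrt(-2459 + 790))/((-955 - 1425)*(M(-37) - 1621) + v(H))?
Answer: -3279/3898462 + I*sqrt(1669)/3898462 ≈ -0.0008411 + 1.0479e-5*I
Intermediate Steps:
H = -1/22 (H = 1/(-22) = -1/22 ≈ -0.045455)
(-3279 + sqrt(-2459 + 790))/((-955 - 1425)*(M(-37) - 1621) + v(H)) = (-3279 + sqrt(-2459 + 790))/((-955 - 1425)*(-17 - 1621) + 22) = (-3279 + sqrt(-1669))/(-2380*(-1638) + 22) = (-3279 + I*sqrt(1669))/(3898440 + 22) = (-3279 + I*sqrt(1669))/3898462 = (-3279 + I*sqrt(1669))*(1/3898462) = -3279/3898462 + I*sqrt(1669)/3898462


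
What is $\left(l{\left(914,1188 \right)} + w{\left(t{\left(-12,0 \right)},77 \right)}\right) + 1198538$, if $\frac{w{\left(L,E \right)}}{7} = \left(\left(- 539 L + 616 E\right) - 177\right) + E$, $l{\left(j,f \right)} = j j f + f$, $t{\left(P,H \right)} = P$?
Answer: $994026774$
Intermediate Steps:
$l{\left(j,f \right)} = f + f j^{2}$ ($l{\left(j,f \right)} = j^{2} f + f = f j^{2} + f = f + f j^{2}$)
$w{\left(L,E \right)} = -1239 - 3773 L + 4319 E$ ($w{\left(L,E \right)} = 7 \left(\left(\left(- 539 L + 616 E\right) - 177\right) + E\right) = 7 \left(\left(-177 - 539 L + 616 E\right) + E\right) = 7 \left(-177 - 539 L + 617 E\right) = -1239 - 3773 L + 4319 E$)
$\left(l{\left(914,1188 \right)} + w{\left(t{\left(-12,0 \right)},77 \right)}\right) + 1198538 = \left(1188 \left(1 + 914^{2}\right) - -376600\right) + 1198538 = \left(1188 \left(1 + 835396\right) + \left(-1239 + 45276 + 332563\right)\right) + 1198538 = \left(1188 \cdot 835397 + 376600\right) + 1198538 = \left(992451636 + 376600\right) + 1198538 = 992828236 + 1198538 = 994026774$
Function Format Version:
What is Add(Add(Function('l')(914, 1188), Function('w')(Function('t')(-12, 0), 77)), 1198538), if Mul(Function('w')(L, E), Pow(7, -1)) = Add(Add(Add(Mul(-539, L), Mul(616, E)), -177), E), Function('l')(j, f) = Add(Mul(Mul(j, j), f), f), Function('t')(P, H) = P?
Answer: 994026774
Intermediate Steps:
Function('l')(j, f) = Add(f, Mul(f, Pow(j, 2))) (Function('l')(j, f) = Add(Mul(Pow(j, 2), f), f) = Add(Mul(f, Pow(j, 2)), f) = Add(f, Mul(f, Pow(j, 2))))
Function('w')(L, E) = Add(-1239, Mul(-3773, L), Mul(4319, E)) (Function('w')(L, E) = Mul(7, Add(Add(Add(Mul(-539, L), Mul(616, E)), -177), E)) = Mul(7, Add(Add(-177, Mul(-539, L), Mul(616, E)), E)) = Mul(7, Add(-177, Mul(-539, L), Mul(617, E))) = Add(-1239, Mul(-3773, L), Mul(4319, E)))
Add(Add(Function('l')(914, 1188), Function('w')(Function('t')(-12, 0), 77)), 1198538) = Add(Add(Mul(1188, Add(1, Pow(914, 2))), Add(-1239, Mul(-3773, -12), Mul(4319, 77))), 1198538) = Add(Add(Mul(1188, Add(1, 835396)), Add(-1239, 45276, 332563)), 1198538) = Add(Add(Mul(1188, 835397), 376600), 1198538) = Add(Add(992451636, 376600), 1198538) = Add(992828236, 1198538) = 994026774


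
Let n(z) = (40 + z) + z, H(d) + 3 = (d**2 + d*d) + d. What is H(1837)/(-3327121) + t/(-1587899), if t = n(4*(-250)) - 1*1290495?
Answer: -377629853869/310772476987 ≈ -1.2151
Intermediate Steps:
H(d) = -3 + d + 2*d**2 (H(d) = -3 + ((d**2 + d*d) + d) = -3 + ((d**2 + d**2) + d) = -3 + (2*d**2 + d) = -3 + (d + 2*d**2) = -3 + d + 2*d**2)
n(z) = 40 + 2*z
t = -1292455 (t = (40 + 2*(4*(-250))) - 1*1290495 = (40 + 2*(-1000)) - 1290495 = (40 - 2000) - 1290495 = -1960 - 1290495 = -1292455)
H(1837)/(-3327121) + t/(-1587899) = (-3 + 1837 + 2*1837**2)/(-3327121) - 1292455/(-1587899) = (-3 + 1837 + 2*3374569)*(-1/3327121) - 1292455*(-1/1587899) = (-3 + 1837 + 6749138)*(-1/3327121) + 1292455/1587899 = 6750972*(-1/3327121) + 1292455/1587899 = -397116/195713 + 1292455/1587899 = -377629853869/310772476987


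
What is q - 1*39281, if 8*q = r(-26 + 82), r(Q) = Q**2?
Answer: -38889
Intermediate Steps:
q = 392 (q = (-26 + 82)**2/8 = (1/8)*56**2 = (1/8)*3136 = 392)
q - 1*39281 = 392 - 1*39281 = 392 - 39281 = -38889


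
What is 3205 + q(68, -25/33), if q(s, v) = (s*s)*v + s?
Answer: -7591/33 ≈ -230.03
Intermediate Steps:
q(s, v) = s + v*s**2 (q(s, v) = s**2*v + s = v*s**2 + s = s + v*s**2)
3205 + q(68, -25/33) = 3205 + 68*(1 + 68*(-25/33)) = 3205 + 68*(1 - 1700/33) = 3205 + 68*(-1667/33) = 3205 - 113356/33 = -7591/33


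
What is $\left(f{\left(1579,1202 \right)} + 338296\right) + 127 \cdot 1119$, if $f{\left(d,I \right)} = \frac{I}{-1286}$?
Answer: $\frac{308902386}{643} \approx 4.8041 \cdot 10^{5}$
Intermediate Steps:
$f{\left(d,I \right)} = - \frac{I}{1286}$ ($f{\left(d,I \right)} = I \left(- \frac{1}{1286}\right) = - \frac{I}{1286}$)
$\left(f{\left(1579,1202 \right)} + 338296\right) + 127 \cdot 1119 = \left(\left(- \frac{1}{1286}\right) 1202 + 338296\right) + 127 \cdot 1119 = \left(- \frac{601}{643} + 338296\right) + 142113 = \frac{217523727}{643} + 142113 = \frac{308902386}{643}$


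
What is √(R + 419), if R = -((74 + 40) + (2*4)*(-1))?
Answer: √313 ≈ 17.692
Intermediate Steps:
R = -106 (R = -(114 + 8*(-1)) = -(114 - 8) = -1*106 = -106)
√(R + 419) = √(-106 + 419) = √313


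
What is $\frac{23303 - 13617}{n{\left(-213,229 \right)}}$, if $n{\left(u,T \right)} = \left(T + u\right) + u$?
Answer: $- \frac{9686}{197} \approx -49.167$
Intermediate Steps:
$n{\left(u,T \right)} = T + 2 u$
$\frac{23303 - 13617}{n{\left(-213,229 \right)}} = \frac{23303 - 13617}{229 + 2 \left(-213\right)} = \frac{9686}{229 - 426} = \frac{9686}{-197} = 9686 \left(- \frac{1}{197}\right) = - \frac{9686}{197}$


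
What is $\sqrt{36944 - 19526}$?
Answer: $\sqrt{17418} \approx 131.98$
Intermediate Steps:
$\sqrt{36944 - 19526} = \sqrt{17418}$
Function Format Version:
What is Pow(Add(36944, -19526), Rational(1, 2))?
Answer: Pow(17418, Rational(1, 2)) ≈ 131.98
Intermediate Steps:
Pow(Add(36944, -19526), Rational(1, 2)) = Pow(17418, Rational(1, 2))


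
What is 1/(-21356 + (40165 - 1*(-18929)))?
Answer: 1/37738 ≈ 2.6498e-5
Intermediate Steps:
1/(-21356 + (40165 - 1*(-18929))) = 1/(-21356 + (40165 + 18929)) = 1/(-21356 + 59094) = 1/37738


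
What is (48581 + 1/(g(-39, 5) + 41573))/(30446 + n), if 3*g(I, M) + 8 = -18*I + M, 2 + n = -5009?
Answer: 2030977287/1063335610 ≈ 1.9100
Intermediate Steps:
n = -5011 (n = -2 - 5009 = -5011)
g(I, M) = -8/3 - 6*I + M/3 (g(I, M) = -8/3 + (-18*I + M)/3 = -8/3 + (M - 18*I)/3 = -8/3 + (-6*I + M/3) = -8/3 - 6*I + M/3)
(48581 + 1/(g(-39, 5) + 41573))/(30446 + n) = (48581 + 1/((-8/3 - 6*(-39) + (⅓)*5) + 41573))/(30446 - 5011) = (48581 + 1/((-8/3 + 234 + 5/3) + 41573))/25435 = (48581 + 1/(233 + 41573))*(1/25435) = (48581 + 1/41806)*(1/25435) = (2030977287/41806)*(1/25435) = 2030977287/1063335610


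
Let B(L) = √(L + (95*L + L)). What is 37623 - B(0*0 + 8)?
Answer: 37623 - 2*√194 ≈ 37595.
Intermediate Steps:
B(L) = √97*√L (B(L) = √(L + 96*L) = √(97*L) = √97*√L)
37623 - B(0*0 + 8) = 37623 - √97*√(0*0 + 8) = 37623 - √97*√(0 + 8) = 37623 - √97*√8 = 37623 - √97*2*√2 = 37623 - 2*√194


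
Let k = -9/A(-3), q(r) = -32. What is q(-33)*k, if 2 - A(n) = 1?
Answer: 288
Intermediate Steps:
A(n) = 1 (A(n) = 2 - 1*1 = 2 - 1 = 1)
k = -9 (k = -9/1 = -9*1 = -9)
q(-33)*k = -32*(-9) = 288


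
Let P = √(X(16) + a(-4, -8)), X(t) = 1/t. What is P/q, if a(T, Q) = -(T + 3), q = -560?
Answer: -√17/2240 ≈ -0.0018407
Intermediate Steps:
a(T, Q) = -3 - T (a(T, Q) = -(3 + T) = -3 - T)
P = √17/4 (P = √(1/16 + (-3 - 1*(-4))) = √(1/16 + (-3 + 4)) = √(1/16 + 1) = √(17/16) = √17/4 ≈ 1.0308)
P/q = (√17/4)/(-560) = (√17/4)*(-1/560) = -√17/2240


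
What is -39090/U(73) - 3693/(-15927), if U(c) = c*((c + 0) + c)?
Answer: -97204406/28291661 ≈ -3.4358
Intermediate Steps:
U(c) = 2*c² (U(c) = c*(c + c) = c*(2*c) = 2*c²)
-39090/U(73) - 3693/(-15927) = -39090/(2*73²) - 3693/(-15927) = -39090/(2*5329) - 3693*(-1/15927) = -39090/10658 + 1231/5309 = -39090*1/10658 + 1231/5309 = -19545/5329 + 1231/5309 = -97204406/28291661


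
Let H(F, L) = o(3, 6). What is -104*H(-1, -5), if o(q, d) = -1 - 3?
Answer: 416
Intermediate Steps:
o(q, d) = -4
H(F, L) = -4
-104*H(-1, -5) = -104*(-4) = 416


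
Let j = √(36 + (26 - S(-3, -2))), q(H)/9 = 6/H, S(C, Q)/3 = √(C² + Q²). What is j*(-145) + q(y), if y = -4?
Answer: -27/2 - 145*√(62 - 3*√13) ≈ -1050.9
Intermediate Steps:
S(C, Q) = 3*√(C² + Q²)
q(H) = 54/H (q(H) = 9*(6/H) = 54/H)
j = √(62 - 3*√13) (j = √(36 + (26 - 3*√((-3)² + (-2)²))) = √(36 + (26 - 3*√(9 + 4))) = √(36 + (26 - 3*√13)) = √(62 - 3*√13) ≈ 7.1543)
j*(-145) + q(y) = √(62 - 3*√13)*(-145) + 54/(-4) = -145*√(62 - 3*√13) + 54*(-¼) = -145*√(62 - 3*√13) - 27/2 = -27/2 - 145*√(62 - 3*√13)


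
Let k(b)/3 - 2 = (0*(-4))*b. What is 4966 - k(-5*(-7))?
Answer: 4960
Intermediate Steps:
k(b) = 6 (k(b) = 6 + 3*((0*(-4))*b) = 6 + 3*(0*b) = 6 + 3*0 = 6 + 0 = 6)
4966 - k(-5*(-7)) = 4966 - 1*6 = 4966 - 6 = 4960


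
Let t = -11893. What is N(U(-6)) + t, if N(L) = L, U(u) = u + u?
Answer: -11905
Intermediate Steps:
U(u) = 2*u
N(U(-6)) + t = 2*(-6) - 11893 = -12 - 11893 = -11905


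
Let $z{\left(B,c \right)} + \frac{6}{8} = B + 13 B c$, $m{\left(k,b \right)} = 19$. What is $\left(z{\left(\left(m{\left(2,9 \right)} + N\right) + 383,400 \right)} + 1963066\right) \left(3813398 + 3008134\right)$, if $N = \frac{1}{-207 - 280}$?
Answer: $\frac{13467260498820417}{487} \approx 2.7654 \cdot 10^{13}$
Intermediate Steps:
$N = - \frac{1}{487}$ ($N = \frac{1}{-487} = - \frac{1}{487} \approx -0.0020534$)
$z{\left(B,c \right)} = - \frac{3}{4} + B + 13 B c$ ($z{\left(B,c \right)} = - \frac{3}{4} + \left(B + 13 B c\right) = - \frac{3}{4} + B + 13 B c$)
$\left(z{\left(\left(m{\left(2,9 \right)} + N\right) + 383,400 \right)} + 1963066\right) \left(3813398 + 3008134\right) = \left(\left(- \frac{3}{4} + \left(\left(19 - \frac{1}{487}\right) + 383\right) + 13 \left(\left(19 - \frac{1}{487}\right) + 383\right) 400\right) + 1963066\right) \left(3813398 + 3008134\right) = \left(\left(- \frac{3}{4} + \left(\frac{9252}{487} + 383\right) + 13 \left(\frac{9252}{487} + 383\right) 400\right) + 1963066\right) 6821532 = \left(\left(- \frac{3}{4} + \frac{195773}{487} + 13 \cdot \frac{195773}{487} \cdot 400\right) + 1963066\right) 6821532 = \left(\left(- \frac{3}{4} + \frac{195773}{487} + \frac{1018019600}{487}\right) + 1963066\right) 6821532 = \left(\frac{4072860031}{1948} + 1963066\right) 6821532 = \frac{7896912599}{1948} \cdot 6821532 = \frac{13467260498820417}{487}$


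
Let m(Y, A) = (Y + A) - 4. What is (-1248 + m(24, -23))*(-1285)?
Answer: 1607535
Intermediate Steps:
m(Y, A) = -4 + A + Y (m(Y, A) = (A + Y) - 4 = -4 + A + Y)
(-1248 + m(24, -23))*(-1285) = (-1248 + (-4 - 23 + 24))*(-1285) = (-1248 - 3)*(-1285) = -1251*(-1285) = 1607535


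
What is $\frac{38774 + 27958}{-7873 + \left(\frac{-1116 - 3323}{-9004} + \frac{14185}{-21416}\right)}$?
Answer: $- \frac{3216977284512}{379545150197} \approx -8.4759$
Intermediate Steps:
$\frac{38774 + 27958}{-7873 + \left(\frac{-1116 - 3323}{-9004} + \frac{14185}{-21416}\right)} = \frac{66732}{-7873 + \left(\left(-1116 - 3323\right) \left(- \frac{1}{9004}\right) + 14185 \left(- \frac{1}{21416}\right)\right)} = \frac{66732}{-7873 - \frac{8164029}{48207416}} = \frac{66732}{- \frac{379545150197}{48207416}} = 66732 \left(- \frac{48207416}{379545150197}\right) = - \frac{3216977284512}{379545150197}$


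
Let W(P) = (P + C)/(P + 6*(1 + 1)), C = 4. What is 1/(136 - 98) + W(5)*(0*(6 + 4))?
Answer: 1/38 ≈ 0.026316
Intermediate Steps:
W(P) = (4 + P)/(12 + P) (W(P) = (P + 4)/(P + 6*(1 + 1)) = (4 + P)/(P + 6*2) = (4 + P)/(P + 12) = (4 + P)/(12 + P))
1/(136 - 98) + W(5)*(0*(6 + 4)) = 1/(136 - 98) + ((4 + 5)/(12 + 5))*(0*(6 + 4)) = 1/38 + (9/17)*(0*10) = 1/38 + ((1/17)*9)*0 = 1/38 + (9/17)*0 = 1/38 + 0 = 1/38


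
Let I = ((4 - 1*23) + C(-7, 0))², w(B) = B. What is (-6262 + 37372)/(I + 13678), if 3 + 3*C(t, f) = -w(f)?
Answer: 15555/7039 ≈ 2.2098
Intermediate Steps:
C(t, f) = -1 - f/3 (C(t, f) = -1 + (-f)/3 = -1 - f/3)
I = 400 (I = ((4 - 1*23) + (-1 - ⅓*0))² = ((4 - 23) + (-1 + 0))² = (-19 - 1)² = (-20)² = 400)
(-6262 + 37372)/(I + 13678) = (-6262 + 37372)/(400 + 13678) = 31110/14078 = 31110*(1/14078) = 15555/7039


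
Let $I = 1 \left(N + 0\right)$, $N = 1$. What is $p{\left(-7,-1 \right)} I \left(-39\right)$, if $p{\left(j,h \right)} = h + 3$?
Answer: $-78$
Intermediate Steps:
$p{\left(j,h \right)} = 3 + h$
$I = 1$ ($I = 1 \left(1 + 0\right) = 1 \cdot 1 = 1$)
$p{\left(-7,-1 \right)} I \left(-39\right) = \left(3 - 1\right) 1 \left(-39\right) = 2 \cdot 1 \left(-39\right) = 2 \left(-39\right) = -78$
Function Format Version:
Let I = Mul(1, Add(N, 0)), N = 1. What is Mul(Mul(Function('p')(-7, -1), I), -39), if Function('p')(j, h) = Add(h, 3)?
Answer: -78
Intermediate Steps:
Function('p')(j, h) = Add(3, h)
I = 1 (I = Mul(1, Add(1, 0)) = Mul(1, 1) = 1)
Mul(Mul(Function('p')(-7, -1), I), -39) = Mul(Mul(Add(3, -1), 1), -39) = Mul(Mul(2, 1), -39) = Mul(2, -39) = -78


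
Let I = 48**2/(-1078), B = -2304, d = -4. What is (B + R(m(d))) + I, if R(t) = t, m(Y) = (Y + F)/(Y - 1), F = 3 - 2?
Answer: -6213423/2695 ≈ -2305.5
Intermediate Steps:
F = 1
I = -1152/539 (I = 2304*(-1/1078) = -1152/539 ≈ -2.1373)
m(Y) = (1 + Y)/(-1 + Y) (m(Y) = (Y + 1)/(Y - 1) = (1 + Y)/(-1 + Y))
(B + R(m(d))) + I = (-2304 + (1 - 4)/(-1 - 4)) - 1152/539 = (-2304 - 3/(-5)) - 1152/539 = (-2304 - 1/5*(-3)) - 1152/539 = (-2304 + 3/5) - 1152/539 = -11517/5 - 1152/539 = -6213423/2695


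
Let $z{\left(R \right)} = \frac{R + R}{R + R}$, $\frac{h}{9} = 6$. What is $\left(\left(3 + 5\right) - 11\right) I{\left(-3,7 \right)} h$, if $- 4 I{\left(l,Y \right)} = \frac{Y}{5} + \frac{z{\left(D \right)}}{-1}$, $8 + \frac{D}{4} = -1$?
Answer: $\frac{81}{5} \approx 16.2$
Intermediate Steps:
$h = 54$ ($h = 9 \cdot 6 = 54$)
$D = -36$ ($D = -32 + 4 \left(-1\right) = -32 - 4 = -36$)
$z{\left(R \right)} = 1$ ($z{\left(R \right)} = \frac{2 R}{2 R} = 2 R \frac{1}{2 R} = 1$)
$I{\left(l,Y \right)} = \frac{1}{4} - \frac{Y}{20}$ ($I{\left(l,Y \right)} = - \frac{\frac{Y}{5} + 1 \frac{1}{-1}}{4} = - \frac{Y \frac{1}{5} + 1 \left(-1\right)}{4} = - \frac{\frac{Y}{5} - 1}{4} = - \frac{-1 + \frac{Y}{5}}{4} = \frac{1}{4} - \frac{Y}{20}$)
$\left(\left(3 + 5\right) - 11\right) I{\left(-3,7 \right)} h = \left(\left(3 + 5\right) - 11\right) \left(\frac{1}{4} - \frac{7}{20}\right) 54 = \left(8 - 11\right) \left(\frac{1}{4} - \frac{7}{20}\right) 54 = \left(-3\right) \left(- \frac{1}{10}\right) 54 = \frac{3}{10} \cdot 54 = \frac{81}{5}$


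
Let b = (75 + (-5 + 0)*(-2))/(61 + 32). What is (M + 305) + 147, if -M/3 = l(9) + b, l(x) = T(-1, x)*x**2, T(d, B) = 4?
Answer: -16205/31 ≈ -522.74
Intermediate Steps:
l(x) = 4*x**2
b = 85/93 (b = (75 - 5*(-2))/93 = (75 + 10)*(1/93) = 85*(1/93) = 85/93 ≈ 0.91398)
M = -30217/31 (M = -3*(4*9**2 + 85/93) = -3*(4*81 + 85/93) = -3*(324 + 85/93) = -3*30217/93 = -30217/31 ≈ -974.74)
(M + 305) + 147 = (-30217/31 + 305) + 147 = -20762/31 + 147 = -16205/31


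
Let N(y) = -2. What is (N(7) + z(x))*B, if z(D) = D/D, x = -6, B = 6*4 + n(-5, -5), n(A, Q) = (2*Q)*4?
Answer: 16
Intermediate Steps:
n(A, Q) = 8*Q
B = -16 (B = 6*4 + 8*(-5) = 24 - 40 = -16)
z(D) = 1
(N(7) + z(x))*B = (-2 + 1)*(-16) = -1*(-16) = 16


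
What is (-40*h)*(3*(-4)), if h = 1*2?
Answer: 960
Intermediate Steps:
h = 2
(-40*h)*(3*(-4)) = (-40*2)*(3*(-4)) = -80*(-12) = 960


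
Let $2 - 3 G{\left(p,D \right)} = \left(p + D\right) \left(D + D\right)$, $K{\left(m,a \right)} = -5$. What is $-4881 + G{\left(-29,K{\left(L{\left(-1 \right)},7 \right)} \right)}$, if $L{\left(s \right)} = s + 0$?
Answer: $- \frac{14981}{3} \approx -4993.7$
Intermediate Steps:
$L{\left(s \right)} = s$
$G{\left(p,D \right)} = \frac{2}{3} - \frac{2 D \left(D + p\right)}{3}$ ($G{\left(p,D \right)} = \frac{2}{3} - \frac{\left(p + D\right) \left(D + D\right)}{3} = \frac{2}{3} - \frac{\left(D + p\right) 2 D}{3} = \frac{2}{3} - \frac{2 D \left(D + p\right)}{3}$)
$-4881 + G{\left(-29,K{\left(L{\left(-1 \right)},7 \right)} \right)} = -4881 - \left(- \frac{2}{3} + \frac{50}{3} + \frac{290}{3}\right) = -4881 - \frac{338}{3} = - \frac{14981}{3}$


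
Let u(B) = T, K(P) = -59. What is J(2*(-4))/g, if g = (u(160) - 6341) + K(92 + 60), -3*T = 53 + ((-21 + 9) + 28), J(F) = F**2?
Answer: -64/6423 ≈ -0.0099642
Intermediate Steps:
T = -23 (T = -(53 + ((-21 + 9) + 28))/3 = -(53 + (-12 + 28))/3 = -(53 + 16)/3 = -1/3*69 = -23)
u(B) = -23
g = -6423 (g = (-23 - 6341) - 59 = -6364 - 59 = -6423)
J(2*(-4))/g = (2*(-4))**2/(-6423) = (-8)**2*(-1/6423) = 64*(-1/6423) = -64/6423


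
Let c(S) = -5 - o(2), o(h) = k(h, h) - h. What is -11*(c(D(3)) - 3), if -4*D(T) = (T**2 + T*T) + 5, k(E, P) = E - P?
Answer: 66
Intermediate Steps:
D(T) = -5/4 - T**2/2 (D(T) = -((T**2 + T*T) + 5)/4 = -((T**2 + T**2) + 5)/4 = -(2*T**2 + 5)/4 = -(5 + 2*T**2)/4 = -5/4 - T**2/2)
o(h) = -h (o(h) = (h - h) - h = 0 - h = -h)
c(S) = -3 (c(S) = -5 - (-1)*2 = -5 - 1*(-2) = -5 + 2 = -3)
-11*(c(D(3)) - 3) = -11*(-3 - 3) = -11*(-6) = 66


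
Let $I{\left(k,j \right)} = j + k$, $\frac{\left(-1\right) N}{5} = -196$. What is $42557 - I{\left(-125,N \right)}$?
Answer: $41702$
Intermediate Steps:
$N = 980$ ($N = \left(-5\right) \left(-196\right) = 980$)
$42557 - I{\left(-125,N \right)} = 42557 - \left(980 - 125\right) = 42557 - 855 = 41702$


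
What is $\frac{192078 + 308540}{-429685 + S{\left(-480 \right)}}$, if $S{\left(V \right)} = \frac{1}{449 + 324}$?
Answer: $- \frac{193488857}{166073252} \approx -1.1651$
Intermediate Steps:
$S{\left(V \right)} = \frac{1}{773}$
$\frac{192078 + 308540}{-429685 + S{\left(-480 \right)}} = \frac{192078 + 308540}{-429685 + \frac{1}{773}} = \frac{500618}{- \frac{332146504}{773}} = 500618 \left(- \frac{773}{332146504}\right) = - \frac{193488857}{166073252}$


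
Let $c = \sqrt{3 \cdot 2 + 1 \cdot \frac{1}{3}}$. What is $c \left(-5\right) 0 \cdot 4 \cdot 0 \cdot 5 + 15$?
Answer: $15$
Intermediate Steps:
$c = \frac{\sqrt{57}}{3}$ ($c = \sqrt{6 + 1 \cdot \frac{1}{3}} = \sqrt{6 + \frac{1}{3}} = \sqrt{\frac{19}{3}} = \frac{\sqrt{57}}{3} \approx 2.5166$)
$c \left(-5\right) 0 \cdot 4 \cdot 0 \cdot 5 + 15 = \frac{\sqrt{57}}{3} \left(-5\right) 0 \cdot 4 \cdot 0 \cdot 5 + 15 = - \frac{5 \sqrt{57}}{3} \cdot 0 \cdot 0 \cdot 5 + 15 = 0 \cdot 0 + 15 = 0 + 15 = 15$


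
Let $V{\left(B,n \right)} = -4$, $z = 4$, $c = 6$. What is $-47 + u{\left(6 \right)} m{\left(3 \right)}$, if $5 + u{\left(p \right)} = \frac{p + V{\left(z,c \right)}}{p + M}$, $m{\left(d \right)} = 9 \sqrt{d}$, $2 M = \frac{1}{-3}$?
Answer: $-47 - \frac{1467 \sqrt{3}}{35} \approx -119.6$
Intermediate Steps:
$M = - \frac{1}{6}$ ($M = \frac{1}{2 \left(-3\right)} = \frac{1}{2} \left(- \frac{1}{3}\right) = - \frac{1}{6} \approx -0.16667$)
$u{\left(p \right)} = -5 + \frac{-4 + p}{- \frac{1}{6} + p}$ ($u{\left(p \right)} = -5 + \frac{p - 4}{p - \frac{1}{6}} = -5 + \frac{-4 + p}{- \frac{1}{6} + p}$)
$-47 + u{\left(6 \right)} m{\left(3 \right)} = -47 + \frac{-19 - 144}{-1 + 6 \cdot 6} \cdot 9 \sqrt{3} = -47 + \frac{-19 - 144}{-1 + 36} \cdot 9 \sqrt{3} = -47 + \frac{1}{35} \left(-163\right) 9 \sqrt{3} = -47 - \frac{163 \cdot 9 \sqrt{3}}{35} = -47 - \frac{1467 \sqrt{3}}{35}$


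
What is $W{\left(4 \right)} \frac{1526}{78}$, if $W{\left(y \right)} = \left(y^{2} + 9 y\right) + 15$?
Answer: $\frac{51121}{39} \approx 1310.8$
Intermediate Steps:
$W{\left(y \right)} = 15 + y^{2} + 9 y$
$W{\left(4 \right)} \frac{1526}{78} = \left(15 + 4^{2} + 9 \cdot 4\right) \frac{1526}{78} = \left(15 + 16 + 36\right) 1526 \cdot \frac{1}{78} = 67 \cdot \frac{763}{39} = \frac{51121}{39}$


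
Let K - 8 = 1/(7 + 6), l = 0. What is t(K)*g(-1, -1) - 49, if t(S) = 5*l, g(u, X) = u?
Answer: -49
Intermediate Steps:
K = 105/13 (K = 8 + 1/(7 + 6) = 8 + 1/13 = 105/13 ≈ 8.0769)
t(S) = 0 (t(S) = 5*0 = 0)
t(K)*g(-1, -1) - 49 = 0*(-1) - 49 = 0 - 49 = -49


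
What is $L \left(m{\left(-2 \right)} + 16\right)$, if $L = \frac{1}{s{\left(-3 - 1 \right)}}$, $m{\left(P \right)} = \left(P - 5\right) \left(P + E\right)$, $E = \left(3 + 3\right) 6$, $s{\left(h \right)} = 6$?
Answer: $-37$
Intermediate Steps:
$E = 36$ ($E = 6 \cdot 6 = 36$)
$m{\left(P \right)} = \left(-5 + P\right) \left(36 + P\right)$ ($m{\left(P \right)} = \left(P - 5\right) \left(P + 36\right) = \left(-5 + P\right) \left(36 + P\right)$)
$L = \frac{1}{6} \approx 0.16667$
$L \left(m{\left(-2 \right)} + 16\right) = \frac{\left(-180 + \left(-2\right)^{2} + 31 \left(-2\right)\right) + 16}{6} = \frac{\left(-180 + 4 - 62\right) + 16}{6} = \frac{-238 + 16}{6} = \frac{1}{6} \left(-222\right) = -37$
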